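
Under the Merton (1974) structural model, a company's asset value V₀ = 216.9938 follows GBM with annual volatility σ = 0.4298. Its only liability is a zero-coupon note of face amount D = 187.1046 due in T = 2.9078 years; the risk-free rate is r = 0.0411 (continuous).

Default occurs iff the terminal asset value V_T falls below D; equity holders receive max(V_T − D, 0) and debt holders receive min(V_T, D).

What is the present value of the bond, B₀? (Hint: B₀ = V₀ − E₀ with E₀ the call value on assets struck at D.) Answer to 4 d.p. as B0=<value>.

B0=133.3149

d₁ = [ln(V₀/D) + (r + σ²/2)T] / (σ√T)
   = [ln(216.9938/187.1046) + (0.0411 + 0.5·0.4298²)·2.9078] / (0.4298·√2.9078)
   = [0.148201 + 0.388087] / 0.732907 = 0.731727
d₂ = d₁ − σ√T = 0.731727 − 0.732907 = -0.001180
N(d₁) = 0.767832,  N(d₂) = 0.499529,  e^(−rT) = 0.887355
E₀ = V₀·N(d₁) − D·e^(−rT)·N(d₂)
   = 216.9938·0.767832 − 187.1046·0.887355·0.499529 = 83.678940
B₀ = V₀ − E₀ = 216.9938 − 83.678940 = 133.314860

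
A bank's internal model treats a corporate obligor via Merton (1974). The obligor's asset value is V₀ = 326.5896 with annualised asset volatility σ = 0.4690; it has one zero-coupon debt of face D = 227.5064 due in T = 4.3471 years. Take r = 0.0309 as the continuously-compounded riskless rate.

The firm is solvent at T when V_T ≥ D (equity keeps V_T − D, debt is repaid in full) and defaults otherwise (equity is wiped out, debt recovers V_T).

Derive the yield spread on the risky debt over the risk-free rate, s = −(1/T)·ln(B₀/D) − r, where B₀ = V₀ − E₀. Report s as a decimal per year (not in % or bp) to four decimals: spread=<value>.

spread=0.0603

d₁ = [ln(V₀/D) + (r + σ²/2)T] / (σ√T)
   = [ln(326.5896/227.5064) + (0.0309 + 0.5·0.4690²)·4.3471] / (0.4690·√4.3471)
   = [0.361526 + 0.612422] / 0.977851 = 0.996008
d₂ = d₁ − σ√T = 0.996008 − 0.977851 = 0.018157
N(d₁) = 0.840377,  N(d₂) = 0.507243,  e^(−rT) = 0.874306
E₀ = V₀·N(d₁) − D·e^(−rT)·N(d₂)
   = 326.5896·0.840377 − 227.5064·0.874306·0.507243 = 173.562545
B₀ = V₀ − E₀ = 326.5896 − 173.562545 = 153.027055
spread = −(1/T)·ln(B₀/D) − r = −(1/4.3471)·ln(153.027055/227.5064) − 0.0309 = 0.06032487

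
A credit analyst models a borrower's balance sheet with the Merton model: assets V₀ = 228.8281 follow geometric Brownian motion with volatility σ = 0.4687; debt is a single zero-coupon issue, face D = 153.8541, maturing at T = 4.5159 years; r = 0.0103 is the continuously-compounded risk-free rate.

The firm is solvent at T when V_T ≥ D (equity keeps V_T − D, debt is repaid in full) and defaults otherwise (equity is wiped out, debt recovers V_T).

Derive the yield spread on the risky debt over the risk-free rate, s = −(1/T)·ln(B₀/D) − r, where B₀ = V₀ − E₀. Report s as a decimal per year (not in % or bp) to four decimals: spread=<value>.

d₁ = [ln(V₀/D) + (r + σ²/2)T] / (σ√T)
   = [ln(228.8281/153.8541) + (0.0103 + 0.5·0.4687²)·4.5159] / (0.4687·√4.5159)
   = [0.396966 + 0.542540] / 0.996018 = 0.943262
d₂ = d₁ − σ√T = 0.943262 − 0.996018 = -0.052756
N(d₁) = 0.827227,  N(d₂) = 0.478963,  e^(−rT) = 0.954551
E₀ = V₀·N(d₁) − D·e^(−rT)·N(d₂)
   = 228.8281·0.827227 − 153.8541·0.954551·0.478963 = 118.951349
B₀ = V₀ − E₀ = 228.8281 − 118.951349 = 109.876751
spread = −(1/T)·ln(B₀/D) − r = −(1/4.5159)·ln(109.876751/153.8541) − 0.0103 = 0.06424670

spread=0.0642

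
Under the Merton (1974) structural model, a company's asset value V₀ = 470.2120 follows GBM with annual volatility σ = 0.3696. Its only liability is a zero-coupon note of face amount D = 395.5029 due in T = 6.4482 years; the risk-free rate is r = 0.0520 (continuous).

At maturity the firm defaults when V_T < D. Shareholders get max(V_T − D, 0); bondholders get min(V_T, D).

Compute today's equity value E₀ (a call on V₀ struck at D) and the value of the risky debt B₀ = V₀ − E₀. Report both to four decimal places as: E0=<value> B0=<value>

d₁ = [ln(V₀/D) + (r + σ²/2)T] / (σ√T)
   = [ln(470.2120/395.5029) + (0.0520 + 0.5·0.3696²)·6.4482] / (0.3696·√6.4482)
   = [0.173026 + 0.775732] / 0.938537 = 1.010890
d₂ = d₁ − σ√T = 1.010890 − 0.938537 = 0.072354
N(d₁) = 0.843965,  N(d₂) = 0.528840,  e^(−rT) = 0.715119
E₀ = V₀·N(d₁) − D·e^(−rT)·N(d₂)
   = 470.2120·0.843965 − 395.5029·0.715119·0.528840 = 247.270110
B₀ = V₀ − E₀ = 470.2120 − 247.270110 = 222.941890

E0=247.2701 B0=222.9419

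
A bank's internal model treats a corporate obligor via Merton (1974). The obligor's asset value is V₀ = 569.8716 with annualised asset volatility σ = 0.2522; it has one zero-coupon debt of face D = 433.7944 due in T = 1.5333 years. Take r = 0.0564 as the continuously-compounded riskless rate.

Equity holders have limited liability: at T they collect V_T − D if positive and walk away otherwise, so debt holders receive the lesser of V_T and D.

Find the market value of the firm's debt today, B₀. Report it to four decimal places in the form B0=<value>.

d₁ = [ln(V₀/D) + (r + σ²/2)T] / (σ√T)
   = [ln(569.8716/433.7944) + (0.0564 + 0.5·0.2522²)·1.5333] / (0.2522·√1.5333)
   = [0.272840 + 0.135241] / 0.312290 = 1.306736
d₂ = d₁ − σ√T = 1.306736 − 0.312290 = 0.994446
N(d₁) = 0.904349,  N(d₂) = 0.839997,  e^(−rT) = 0.917156
E₀ = V₀·N(d₁) − D·e^(−rT)·N(d₂)
   = 569.8716·0.904349 − 433.7944·0.917156·0.839997 = 181.164036
B₀ = V₀ − E₀ = 569.8716 − 181.164036 = 388.707564

B0=388.7076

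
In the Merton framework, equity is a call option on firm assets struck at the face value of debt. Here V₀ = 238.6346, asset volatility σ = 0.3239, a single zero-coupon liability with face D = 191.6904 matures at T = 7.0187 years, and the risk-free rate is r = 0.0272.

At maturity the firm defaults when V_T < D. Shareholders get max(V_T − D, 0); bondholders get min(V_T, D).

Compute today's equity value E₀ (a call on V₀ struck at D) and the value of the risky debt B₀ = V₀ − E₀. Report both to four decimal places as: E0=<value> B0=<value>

d₁ = [ln(V₀/D) + (r + σ²/2)T] / (σ√T)
   = [ln(238.6346/191.6904) + (0.0272 + 0.5·0.3239²)·7.0187] / (0.3239·√7.0187)
   = [0.219052 + 0.559079] / 0.858103 = 0.906804
d₂ = d₁ − σ√T = 0.906804 − 0.858103 = 0.048701
N(d₁) = 0.817745,  N(d₂) = 0.519421,  e^(−rT) = 0.826208
E₀ = V₀·N(d₁) − D·e^(−rT)·N(d₂)
   = 238.6346·0.817745 − 191.6904·0.826208·0.519421 = 112.878246
B₀ = V₀ − E₀ = 238.6346 − 112.878246 = 125.756354

E0=112.8782 B0=125.7564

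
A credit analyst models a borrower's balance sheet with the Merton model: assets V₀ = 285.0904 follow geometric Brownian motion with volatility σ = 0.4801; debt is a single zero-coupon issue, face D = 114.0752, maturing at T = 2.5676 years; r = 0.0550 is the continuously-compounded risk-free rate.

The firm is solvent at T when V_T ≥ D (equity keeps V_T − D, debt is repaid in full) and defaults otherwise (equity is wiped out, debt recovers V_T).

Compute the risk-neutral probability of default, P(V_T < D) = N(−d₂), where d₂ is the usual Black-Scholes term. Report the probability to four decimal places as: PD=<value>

d₁ = [ln(V₀/D) + (r + σ²/2)T] / (σ√T)
   = [ln(285.0904/114.0752) + (0.0550 + 0.5·0.4801²)·2.5676] / (0.4801·√2.5676)
   = [0.915948 + 0.437129] / 0.769299 = 1.758843
d₂ = d₁ − σ√T = 1.758843 − 0.769299 = 0.989544
risk-neutral PD = N(−d₂) = N(-0.989544) = 0.161199

PD=0.1612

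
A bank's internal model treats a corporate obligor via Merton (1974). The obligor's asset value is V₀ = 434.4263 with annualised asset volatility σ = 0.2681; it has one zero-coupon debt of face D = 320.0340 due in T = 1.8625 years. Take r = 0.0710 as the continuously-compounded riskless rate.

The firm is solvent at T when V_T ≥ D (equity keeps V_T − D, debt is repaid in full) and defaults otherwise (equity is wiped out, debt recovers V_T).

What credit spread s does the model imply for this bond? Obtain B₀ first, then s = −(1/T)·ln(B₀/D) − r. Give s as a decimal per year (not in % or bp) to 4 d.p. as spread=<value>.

spread=0.0138

d₁ = [ln(V₀/D) + (r + σ²/2)T] / (σ√T)
   = [ln(434.4263/320.0340) + (0.0710 + 0.5·0.2681²)·1.8625] / (0.2681·√1.8625)
   = [0.305599 + 0.199174] / 0.365885 = 1.379592
d₂ = d₁ − σ√T = 1.379592 − 0.365885 = 1.013707
N(d₁) = 0.916144,  N(d₂) = 0.844639,  e^(−rT) = 0.876133
E₀ = V₀·N(d₁) − D·e^(−rT)·N(d₂)
   = 434.4263·0.916144 − 320.0340·0.876133·0.844639 = 161.166801
B₀ = V₀ − E₀ = 434.4263 − 161.166801 = 273.259499
spread = −(1/T)·ln(B₀/D) − r = −(1/1.8625)·ln(273.259499/320.0340) − 0.0710 = 0.01383509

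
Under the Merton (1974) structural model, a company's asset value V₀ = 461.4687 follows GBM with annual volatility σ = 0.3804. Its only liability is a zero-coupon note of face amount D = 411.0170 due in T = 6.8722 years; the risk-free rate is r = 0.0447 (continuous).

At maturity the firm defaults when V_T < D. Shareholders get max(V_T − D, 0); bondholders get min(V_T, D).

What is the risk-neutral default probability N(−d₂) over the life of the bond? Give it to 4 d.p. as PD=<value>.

PD=0.5297

d₁ = [ln(V₀/D) + (r + σ²/2)T] / (σ√T)
   = [ln(461.4687/411.0170) + (0.0447 + 0.5·0.3804²)·6.8722] / (0.3804·√6.8722)
   = [0.115780 + 0.804405] / 0.997214 = 0.922756
d₂ = d₁ − σ√T = 0.922756 − 0.997214 = -0.074458
risk-neutral PD = N(−d₂) = N(0.074458) = 0.529677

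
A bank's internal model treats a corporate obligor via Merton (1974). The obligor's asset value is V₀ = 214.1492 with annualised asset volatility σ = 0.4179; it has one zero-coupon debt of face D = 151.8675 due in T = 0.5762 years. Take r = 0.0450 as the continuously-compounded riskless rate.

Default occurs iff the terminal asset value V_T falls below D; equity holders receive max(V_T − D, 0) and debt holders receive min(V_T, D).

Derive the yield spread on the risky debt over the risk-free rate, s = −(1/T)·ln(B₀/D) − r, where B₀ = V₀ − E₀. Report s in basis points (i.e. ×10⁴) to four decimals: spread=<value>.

d₁ = [ln(V₀/D) + (r + σ²/2)T] / (σ√T)
   = [ln(214.1492/151.8675) + (0.0450 + 0.5·0.4179²)·0.5762] / (0.4179·√0.5762)
   = [0.343665 + 0.076243] / 0.317219 = 1.323715
d₂ = d₁ − σ√T = 1.323715 − 0.317219 = 1.006496
N(d₁) = 0.907201,  N(d₂) = 0.842912,  e^(−rT) = 0.974404
E₀ = V₀·N(d₁) − D·e^(−rT)·N(d₂)
   = 214.1492·0.907201 − 151.8675·0.974404·0.842912 = 69.542066
B₀ = V₀ − E₀ = 214.1492 − 69.542066 = 144.607134
spread = −(1/T)·ln(B₀/D) − r = −(1/0.5762)·ln(144.607134/151.8675) − 0.0450 = 0.04001872
in basis points: 0.04001872 × 10⁴ = 400.1872 bp

spread=400.1872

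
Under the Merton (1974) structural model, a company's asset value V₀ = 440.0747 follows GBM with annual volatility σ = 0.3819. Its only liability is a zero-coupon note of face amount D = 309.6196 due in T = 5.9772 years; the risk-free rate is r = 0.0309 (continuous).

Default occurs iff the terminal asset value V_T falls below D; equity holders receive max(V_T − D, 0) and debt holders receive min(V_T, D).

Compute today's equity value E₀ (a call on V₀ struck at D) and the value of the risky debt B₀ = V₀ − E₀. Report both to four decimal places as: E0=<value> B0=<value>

E0=234.8293 B0=205.2454

d₁ = [ln(V₀/D) + (r + σ²/2)T] / (σ√T)
   = [ln(440.0747/309.6196) + (0.0309 + 0.5·0.3819²)·5.9772] / (0.3819·√5.9772)
   = [0.351600 + 0.620576] / 0.933681 = 1.041229
d₂ = d₁ − σ√T = 1.041229 − 0.933681 = 0.107548
N(d₁) = 0.851115,  N(d₂) = 0.542823,  e^(−rT) = 0.831357
E₀ = V₀·N(d₁) − D·e^(−rT)·N(d₂)
   = 440.0747·0.851115 − 309.6196·0.831357·0.542823 = 234.829266
B₀ = V₀ − E₀ = 440.0747 − 234.829266 = 205.245434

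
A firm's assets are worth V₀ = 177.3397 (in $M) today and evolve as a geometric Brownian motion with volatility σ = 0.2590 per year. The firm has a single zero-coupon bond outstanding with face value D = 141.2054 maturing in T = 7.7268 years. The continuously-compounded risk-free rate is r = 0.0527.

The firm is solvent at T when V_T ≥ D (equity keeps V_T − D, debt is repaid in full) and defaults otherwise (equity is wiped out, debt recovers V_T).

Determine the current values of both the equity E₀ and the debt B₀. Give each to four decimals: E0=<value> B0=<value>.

E0=92.6386 B0=84.7011

d₁ = [ln(V₀/D) + (r + σ²/2)T] / (σ√T)
   = [ln(177.3397/141.2054) + (0.0527 + 0.5·0.2590²)·7.7268] / (0.2590·√7.7268)
   = [0.227852 + 0.666363] / 0.719945 = 1.242059
d₂ = d₁ − σ√T = 1.242059 − 0.719945 = 0.522113
N(d₁) = 0.892893,  N(d₂) = 0.699204,  e^(−rT) = 0.665510
E₀ = V₀·N(d₁) − D·e^(−rT)·N(d₂)
   = 177.3397·0.892893 − 141.2054·0.665510·0.699204 = 92.638601
B₀ = V₀ − E₀ = 177.3397 − 92.638601 = 84.701099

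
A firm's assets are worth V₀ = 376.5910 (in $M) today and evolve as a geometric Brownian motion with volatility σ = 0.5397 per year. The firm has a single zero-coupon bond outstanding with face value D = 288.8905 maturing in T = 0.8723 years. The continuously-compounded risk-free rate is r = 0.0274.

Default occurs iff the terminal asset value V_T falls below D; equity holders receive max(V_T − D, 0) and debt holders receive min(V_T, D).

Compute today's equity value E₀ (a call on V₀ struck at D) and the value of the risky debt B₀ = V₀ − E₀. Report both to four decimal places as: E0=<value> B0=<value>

E0=122.9703 B0=253.6207

d₁ = [ln(V₀/D) + (r + σ²/2)T] / (σ√T)
   = [ln(376.5910/288.8905) + (0.0274 + 0.5·0.5397²)·0.8723] / (0.5397·√0.8723)
   = [0.265112 + 0.150941] / 0.504064 = 0.825398
d₂ = d₁ − σ√T = 0.825398 − 0.504064 = 0.321334
N(d₁) = 0.795427,  N(d₂) = 0.626021,  e^(−rT) = 0.976382
E₀ = V₀·N(d₁) − D·e^(−rT)·N(d₂)
   = 376.5910·0.795427 − 288.8905·0.976382·0.626021 = 122.970340
B₀ = V₀ − E₀ = 376.5910 − 122.970340 = 253.620660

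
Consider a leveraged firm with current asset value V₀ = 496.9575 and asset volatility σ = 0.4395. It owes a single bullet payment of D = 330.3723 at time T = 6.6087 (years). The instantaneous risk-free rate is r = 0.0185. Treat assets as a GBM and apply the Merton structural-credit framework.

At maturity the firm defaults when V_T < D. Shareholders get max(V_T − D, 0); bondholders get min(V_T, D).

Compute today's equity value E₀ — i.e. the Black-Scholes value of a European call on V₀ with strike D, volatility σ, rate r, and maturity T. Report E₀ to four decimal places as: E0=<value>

E0=287.1164

d₁ = [ln(V₀/D) + (r + σ²/2)T] / (σ√T)
   = [ln(496.9575/330.3723) + (0.0185 + 0.5·0.4395²)·6.6087] / (0.4395·√6.6087)
   = [0.408284 + 0.760530] / 1.129840 = 1.034496
d₂ = d₁ − σ√T = 1.034496 − 1.129840 = -0.095344
N(d₁) = 0.849548,  N(d₂) = 0.462021,  e^(−rT) = 0.884917
E₀ = V₀·N(d₁) − D·e^(−rT)·N(d₂)
   = 496.9575·0.849548 − 330.3723·0.884917·0.462021 = 287.116352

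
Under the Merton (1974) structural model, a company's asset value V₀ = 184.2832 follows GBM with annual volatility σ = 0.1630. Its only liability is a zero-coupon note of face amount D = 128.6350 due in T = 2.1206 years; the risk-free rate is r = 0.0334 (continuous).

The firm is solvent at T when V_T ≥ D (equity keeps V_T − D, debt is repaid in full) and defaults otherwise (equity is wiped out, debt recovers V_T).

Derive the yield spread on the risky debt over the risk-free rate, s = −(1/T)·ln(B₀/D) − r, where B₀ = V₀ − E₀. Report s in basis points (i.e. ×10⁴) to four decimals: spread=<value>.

d₁ = [ln(V₀/D) + (r + σ²/2)T] / (σ√T)
   = [ln(184.2832/128.6350) + (0.0334 + 0.5·0.1630²)·2.1206] / (0.1630·√2.1206)
   = [0.359495 + 0.098999] / 0.237365 = 1.931597
d₂ = d₁ − σ√T = 1.931597 − 0.237365 = 1.694232
N(d₁) = 0.973295,  N(d₂) = 0.954889,  e^(−rT) = 0.931622
E₀ = V₀·N(d₁) − D·e^(−rT)·N(d₂)
   = 184.2832·0.973295 − 128.6350·0.931622·0.954889 = 64.928799
B₀ = V₀ − E₀ = 184.2832 − 64.928799 = 119.354401
spread = −(1/T)·ln(B₀/D) − r = −(1/2.1206)·ln(119.354401/128.6350) − 0.0334 = 0.00191157
in basis points: 0.00191157 × 10⁴ = 19.1157 bp

spread=19.1157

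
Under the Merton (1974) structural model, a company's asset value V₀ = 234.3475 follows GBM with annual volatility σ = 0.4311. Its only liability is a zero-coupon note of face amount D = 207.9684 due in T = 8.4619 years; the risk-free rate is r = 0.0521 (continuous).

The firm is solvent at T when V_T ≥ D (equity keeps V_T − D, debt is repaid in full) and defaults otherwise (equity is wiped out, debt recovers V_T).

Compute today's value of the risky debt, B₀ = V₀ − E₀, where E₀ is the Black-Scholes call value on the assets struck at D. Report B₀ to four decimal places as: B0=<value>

B0=90.4907

d₁ = [ln(V₀/D) + (r + σ²/2)T] / (σ√T)
   = [ln(234.3475/207.9684) + (0.0521 + 0.5·0.4311²)·8.4619] / (0.4311·√8.4619)
   = [0.119419 + 1.227175] / 1.254042 = 1.073803
d₂ = d₁ − σ√T = 1.073803 − 1.254042 = -0.180238
N(d₁) = 0.858545,  N(d₂) = 0.428483,  e^(−rT) = 0.643480
E₀ = V₀·N(d₁) − D·e^(−rT)·N(d₂)
   = 234.3475·0.858545 − 207.9684·0.643480·0.428483 = 143.856753
B₀ = V₀ − E₀ = 234.3475 − 143.856753 = 90.490747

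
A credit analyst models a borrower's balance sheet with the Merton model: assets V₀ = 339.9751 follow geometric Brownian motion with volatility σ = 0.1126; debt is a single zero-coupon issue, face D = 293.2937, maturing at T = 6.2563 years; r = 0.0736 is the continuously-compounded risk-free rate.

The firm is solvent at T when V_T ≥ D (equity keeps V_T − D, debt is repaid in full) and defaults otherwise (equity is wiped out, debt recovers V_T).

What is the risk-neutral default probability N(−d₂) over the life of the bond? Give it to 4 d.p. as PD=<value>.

PD=0.0218

d₁ = [ln(V₀/D) + (r + σ²/2)T] / (σ√T)
   = [ln(339.9751/293.2937) + (0.0736 + 0.5·0.1126²)·6.2563] / (0.1126·√6.2563)
   = [0.147698 + 0.500125] / 0.281642 = 2.300165
d₂ = d₁ − σ√T = 2.300165 − 0.281642 = 2.018523
risk-neutral PD = N(−d₂) = N(-2.018523) = 0.021768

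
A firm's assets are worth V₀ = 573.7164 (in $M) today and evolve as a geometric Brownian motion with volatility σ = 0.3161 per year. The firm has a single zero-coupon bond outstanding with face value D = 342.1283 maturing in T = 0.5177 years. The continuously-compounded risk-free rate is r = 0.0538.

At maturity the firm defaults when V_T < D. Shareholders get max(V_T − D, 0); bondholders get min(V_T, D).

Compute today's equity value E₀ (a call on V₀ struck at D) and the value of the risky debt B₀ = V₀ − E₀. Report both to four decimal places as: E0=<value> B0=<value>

E0=241.2583 B0=332.4581

d₁ = [ln(V₀/D) + (r + σ²/2)T] / (σ√T)
   = [ln(573.7164/342.1283) + (0.0538 + 0.5·0.3161²)·0.5177] / (0.3161·√0.5177)
   = [0.516949 + 0.053716] / 0.227438 = 2.509101
d₂ = d₁ − σ√T = 2.509101 − 0.227438 = 2.281663
N(d₁) = 0.993948,  N(d₂) = 0.988745,  e^(−rT) = 0.972532
E₀ = V₀·N(d₁) − D·e^(−rT)·N(d₂)
   = 573.7164·0.993948 − 342.1283·0.972532·0.988745 = 241.258329
B₀ = V₀ − E₀ = 573.7164 − 241.258329 = 332.458071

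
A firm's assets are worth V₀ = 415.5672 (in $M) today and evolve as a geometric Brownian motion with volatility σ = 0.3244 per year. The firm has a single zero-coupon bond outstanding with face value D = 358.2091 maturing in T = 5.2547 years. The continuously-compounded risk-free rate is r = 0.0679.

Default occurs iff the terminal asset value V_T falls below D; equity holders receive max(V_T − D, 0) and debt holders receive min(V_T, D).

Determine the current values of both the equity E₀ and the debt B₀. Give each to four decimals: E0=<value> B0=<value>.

E0=199.0080 B0=216.5592

d₁ = [ln(V₀/D) + (r + σ²/2)T] / (σ√T)
   = [ln(415.5672/358.2091) + (0.0679 + 0.5·0.3244²)·5.2547] / (0.3244·√5.2547)
   = [0.148527 + 0.633284] / 0.743626 = 1.051350
d₂ = d₁ − σ√T = 1.051350 − 0.743626 = 0.307724
N(d₁) = 0.853451,  N(d₂) = 0.620854,  e^(−rT) = 0.699917
E₀ = V₀·N(d₁) − D·e^(−rT)·N(d₂)
   = 415.5672·0.853451 − 358.2091·0.699917·0.620854 = 199.008020
B₀ = V₀ − E₀ = 415.5672 − 199.008020 = 216.559180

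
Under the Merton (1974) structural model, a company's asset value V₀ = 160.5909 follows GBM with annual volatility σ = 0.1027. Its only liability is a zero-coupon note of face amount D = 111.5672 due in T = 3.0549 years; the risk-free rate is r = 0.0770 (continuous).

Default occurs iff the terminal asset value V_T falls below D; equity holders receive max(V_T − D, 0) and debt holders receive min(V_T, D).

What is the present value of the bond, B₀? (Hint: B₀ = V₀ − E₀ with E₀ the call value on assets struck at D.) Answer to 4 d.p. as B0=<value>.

B0=88.1794

d₁ = [ln(V₀/D) + (r + σ²/2)T] / (σ√T)
   = [ln(160.5909/111.5672) + (0.0770 + 0.5·0.1027²)·3.0549] / (0.1027·√3.0549)
   = [0.364233 + 0.251338] / 0.179502 = 3.429328
d₂ = d₁ − σ√T = 3.429328 − 0.179502 = 3.249826
N(d₁) = 0.999697,  N(d₂) = 0.999423,  e^(−rT) = 0.790391
E₀ = V₀·N(d₁) − D·e^(−rT)·N(d₂)
   = 160.5909·0.999697 − 111.5672·0.790391·0.999423 = 72.411499
B₀ = V₀ − E₀ = 160.5909 − 72.411499 = 88.179401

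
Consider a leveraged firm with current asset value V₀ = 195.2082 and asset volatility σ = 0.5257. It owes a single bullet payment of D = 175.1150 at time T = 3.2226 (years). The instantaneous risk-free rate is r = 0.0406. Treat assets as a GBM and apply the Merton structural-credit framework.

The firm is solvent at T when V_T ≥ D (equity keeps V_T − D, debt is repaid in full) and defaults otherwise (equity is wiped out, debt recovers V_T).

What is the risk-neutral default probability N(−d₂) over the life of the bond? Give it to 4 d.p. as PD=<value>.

PD=0.5863

d₁ = [ln(V₀/D) + (r + σ²/2)T] / (σ√T)
   = [ln(195.2082/175.1150) + (0.0406 + 0.5·0.5257²)·3.2226] / (0.5257·√3.2226)
   = [0.108624 + 0.576137] / 0.943716 = 0.725601
d₂ = d₁ − σ√T = 0.725601 − 0.943716 = -0.218115
risk-neutral PD = N(−d₂) = N(0.218115) = 0.586330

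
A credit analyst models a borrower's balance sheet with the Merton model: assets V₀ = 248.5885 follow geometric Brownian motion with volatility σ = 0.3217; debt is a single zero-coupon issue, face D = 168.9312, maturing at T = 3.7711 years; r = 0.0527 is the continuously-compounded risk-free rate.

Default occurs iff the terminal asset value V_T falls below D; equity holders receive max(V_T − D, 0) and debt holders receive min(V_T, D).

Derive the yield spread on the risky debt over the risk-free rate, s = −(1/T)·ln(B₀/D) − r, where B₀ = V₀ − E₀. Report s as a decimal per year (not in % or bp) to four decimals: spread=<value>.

d₁ = [ln(V₀/D) + (r + σ²/2)T] / (σ√T)
   = [ln(248.5885/168.9312) + (0.0527 + 0.5·0.3217²)·3.7711] / (0.3217·√3.7711)
   = [0.386307 + 0.393874] / 0.624720 = 1.248851
d₂ = d₁ − σ√T = 1.248851 − 0.624720 = 0.624131
N(d₁) = 0.894140,  N(d₂) = 0.733729,  e^(−rT) = 0.819765
E₀ = V₀·N(d₁) − D·e^(−rT)·N(d₂)
   = 248.5885·0.894140 − 168.9312·0.819765·0.733729 = 120.663219
B₀ = V₀ − E₀ = 248.5885 − 120.663219 = 127.925281
spread = −(1/T)·ln(B₀/D) − r = −(1/3.7711)·ln(127.925281/168.9312) − 0.0527 = 0.02103052

spread=0.0210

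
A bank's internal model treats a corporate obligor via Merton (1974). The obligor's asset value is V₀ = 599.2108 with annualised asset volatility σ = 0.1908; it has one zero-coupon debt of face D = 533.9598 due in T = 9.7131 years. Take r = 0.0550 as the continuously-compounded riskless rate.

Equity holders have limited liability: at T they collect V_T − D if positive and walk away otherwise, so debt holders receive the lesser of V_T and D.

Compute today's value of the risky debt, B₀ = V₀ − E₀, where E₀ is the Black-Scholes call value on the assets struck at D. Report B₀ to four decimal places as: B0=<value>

B0=295.5357

d₁ = [ln(V₀/D) + (r + σ²/2)T] / (σ√T)
   = [ln(599.2108/533.9598) + (0.0550 + 0.5·0.1908²)·9.7131] / (0.1908·√9.7131)
   = [0.115293 + 0.711021] / 0.594644 = 1.389594
d₂ = d₁ − σ√T = 1.389594 − 0.594644 = 0.794950
N(d₁) = 0.917674,  N(d₂) = 0.786679,  e^(−rT) = 0.586126
E₀ = V₀·N(d₁) − D·e^(−rT)·N(d₂)
   = 599.2108·0.917674 − 533.9598·0.586126·0.786679 = 303.675103
B₀ = V₀ − E₀ = 599.2108 − 303.675103 = 295.535697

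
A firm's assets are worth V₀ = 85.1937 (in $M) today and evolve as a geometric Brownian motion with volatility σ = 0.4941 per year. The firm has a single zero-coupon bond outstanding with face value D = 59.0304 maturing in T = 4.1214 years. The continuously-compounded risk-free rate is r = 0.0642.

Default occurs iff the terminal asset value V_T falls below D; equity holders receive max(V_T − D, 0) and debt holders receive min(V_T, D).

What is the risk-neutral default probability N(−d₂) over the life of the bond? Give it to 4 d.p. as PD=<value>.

PD=0.4491

d₁ = [ln(V₀/D) + (r + σ²/2)T] / (σ√T)
   = [ln(85.1937/59.0304) + (0.0642 + 0.5·0.4941²)·4.1214] / (0.4941·√4.1214)
   = [0.366875 + 0.767682] / 1.003084 = 1.131069
d₂ = d₁ − σ√T = 1.131069 − 1.003084 = 0.127986
risk-neutral PD = N(−d₂) = N(-0.127986) = 0.449080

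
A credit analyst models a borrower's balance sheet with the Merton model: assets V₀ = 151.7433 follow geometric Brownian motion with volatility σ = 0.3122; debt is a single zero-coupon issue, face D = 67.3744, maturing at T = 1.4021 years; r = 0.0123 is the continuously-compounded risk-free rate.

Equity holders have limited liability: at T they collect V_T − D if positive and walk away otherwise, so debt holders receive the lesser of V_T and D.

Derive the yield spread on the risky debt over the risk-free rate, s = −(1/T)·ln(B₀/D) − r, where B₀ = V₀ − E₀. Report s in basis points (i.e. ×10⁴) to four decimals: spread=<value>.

d₁ = [ln(V₀/D) + (r + σ²/2)T] / (σ√T)
   = [ln(151.7433/67.3744) + (0.0123 + 0.5·0.3122²)·1.4021] / (0.3122·√1.4021)
   = [0.811925 + 0.085576] / 0.369677 = 2.427799
d₂ = d₁ − σ√T = 2.427799 − 0.369677 = 2.058122
N(d₁) = 0.992405,  N(d₂) = 0.980211,  e^(−rT) = 0.982902
E₀ = V₀·N(d₁) − D·e^(−rT)·N(d₂)
   = 151.7433·0.992405 − 67.3744·0.982902·0.980211 = 85.678807
B₀ = V₀ − E₀ = 151.7433 − 85.678807 = 66.064493
spread = −(1/T)·ln(B₀/D) − r = −(1/1.4021)·ln(66.064493/67.3744) − 0.0123 = 0.00170306
in basis points: 0.00170306 × 10⁴ = 17.0306 bp

spread=17.0306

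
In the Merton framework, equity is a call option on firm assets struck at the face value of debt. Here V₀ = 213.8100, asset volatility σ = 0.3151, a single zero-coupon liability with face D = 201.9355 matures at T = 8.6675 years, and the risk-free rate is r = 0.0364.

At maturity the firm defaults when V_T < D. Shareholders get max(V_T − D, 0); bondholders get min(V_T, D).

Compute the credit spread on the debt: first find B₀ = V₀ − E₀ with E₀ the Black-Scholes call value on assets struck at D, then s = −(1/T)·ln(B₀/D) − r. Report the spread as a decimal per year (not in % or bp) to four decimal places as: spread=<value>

spread=0.0323

d₁ = [ln(V₀/D) + (r + σ²/2)T] / (σ√T)
   = [ln(213.8100/201.9355) + (0.0364 + 0.5·0.3151²)·8.6675] / (0.3151·√8.6675)
   = [0.057139 + 0.745786] / 0.927674 = 0.865526
d₂ = d₁ − σ√T = 0.865526 − 0.927674 = -0.062148
N(d₁) = 0.806625,  N(d₂) = 0.475223,  e^(−rT) = 0.729426
E₀ = V₀·N(d₁) − D·e^(−rT)·N(d₂)
   = 213.8100·0.806625 − 201.9355·0.729426·0.475223 = 102.465595
B₀ = V₀ − E₀ = 213.8100 − 102.465595 = 111.344405
spread = −(1/T)·ln(B₀/D) − r = −(1/8.6675)·ln(111.344405/201.9355) − 0.0364 = 0.03228419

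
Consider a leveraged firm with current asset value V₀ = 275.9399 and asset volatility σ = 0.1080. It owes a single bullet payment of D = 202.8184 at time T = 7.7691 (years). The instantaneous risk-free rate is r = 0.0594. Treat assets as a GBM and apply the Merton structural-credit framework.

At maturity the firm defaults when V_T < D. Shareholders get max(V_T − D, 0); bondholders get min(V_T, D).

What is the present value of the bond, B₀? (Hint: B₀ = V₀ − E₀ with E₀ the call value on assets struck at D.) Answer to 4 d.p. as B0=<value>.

d₁ = [ln(V₀/D) + (r + σ²/2)T] / (σ√T)
   = [ln(275.9399/202.8184) + (0.0594 + 0.5·0.1080²)·7.7691] / (0.1080·√7.7691)
   = [0.307872 + 0.506794] / 0.301030 = 2.706266
d₂ = d₁ − σ√T = 2.706266 − 0.301030 = 2.405237
N(d₁) = 0.996598,  N(d₂) = 0.991919,  e^(−rT) = 0.630347
E₀ = V₀·N(d₁) − D·e^(−rT)·N(d₂)
   = 275.9399·0.996598 − 202.8184·0.630347·0.991919 = 148.188208
B₀ = V₀ − E₀ = 275.9399 − 148.188208 = 127.751692

B0=127.7517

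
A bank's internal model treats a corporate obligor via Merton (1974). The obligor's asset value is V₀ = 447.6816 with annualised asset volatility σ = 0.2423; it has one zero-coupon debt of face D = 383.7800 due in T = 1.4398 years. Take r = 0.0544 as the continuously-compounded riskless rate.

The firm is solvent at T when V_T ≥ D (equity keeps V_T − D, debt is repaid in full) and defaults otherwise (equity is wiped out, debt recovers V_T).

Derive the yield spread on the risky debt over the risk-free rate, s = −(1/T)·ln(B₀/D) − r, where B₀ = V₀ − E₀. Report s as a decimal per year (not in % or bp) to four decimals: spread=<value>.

spread=0.0277

d₁ = [ln(V₀/D) + (r + σ²/2)T] / (σ√T)
   = [ln(447.6816/383.7800) + (0.0544 + 0.5·0.2423²)·1.4398] / (0.2423·√1.4398)
   = [0.154013 + 0.120590] / 0.290740 = 0.944497
d₂ = d₁ − σ√T = 0.944497 − 0.290740 = 0.653757
N(d₁) = 0.827542,  N(d₂) = 0.743366,  e^(−rT) = 0.924664
E₀ = V₀·N(d₁) − D·e^(−rT)·N(d₂)
   = 447.6816·0.827542 − 383.7800·0.924664·0.743366 = 106.679030
B₀ = V₀ − E₀ = 447.6816 − 106.679030 = 341.002570
spread = −(1/T)·ln(B₀/D) − r = −(1/1.4398)·ln(341.002570/383.7800) − 0.0544 = 0.02768047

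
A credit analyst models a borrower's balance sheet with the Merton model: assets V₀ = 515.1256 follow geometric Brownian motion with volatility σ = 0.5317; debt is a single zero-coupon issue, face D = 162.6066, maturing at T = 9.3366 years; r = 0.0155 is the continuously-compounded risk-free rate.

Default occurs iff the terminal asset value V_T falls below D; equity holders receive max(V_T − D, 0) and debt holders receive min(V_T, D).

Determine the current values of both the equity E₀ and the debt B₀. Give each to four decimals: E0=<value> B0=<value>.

E0=417.9375 B0=97.1881

d₁ = [ln(V₀/D) + (r + σ²/2)T] / (σ√T)
   = [ln(515.1256/162.6066) + (0.0155 + 0.5·0.5317²)·9.3366] / (0.5317·√9.3366)
   = [1.153077 + 1.464469] / 1.624655 = 1.611140
d₂ = d₁ − σ√T = 1.611140 − 1.624655 = -0.013515
N(d₁) = 0.946425,  N(d₂) = 0.494609,  e^(−rT) = 0.865267
E₀ = V₀·N(d₁) − D·e^(−rT)·N(d₂)
   = 515.1256·0.946425 − 162.6066·0.865267·0.494609 = 417.937453
B₀ = V₀ − E₀ = 515.1256 − 417.937453 = 97.188147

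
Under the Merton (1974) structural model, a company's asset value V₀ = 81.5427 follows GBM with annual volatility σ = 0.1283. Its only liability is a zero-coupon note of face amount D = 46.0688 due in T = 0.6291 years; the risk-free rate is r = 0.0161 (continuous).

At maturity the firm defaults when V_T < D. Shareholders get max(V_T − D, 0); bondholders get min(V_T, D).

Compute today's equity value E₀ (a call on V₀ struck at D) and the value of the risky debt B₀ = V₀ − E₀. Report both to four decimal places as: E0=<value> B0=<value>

E0=35.9382 B0=45.6045

d₁ = [ln(V₀/D) + (r + σ²/2)T] / (σ√T)
   = [ln(81.5427/46.0688) + (0.0161 + 0.5·0.1283²)·0.6291] / (0.1283·√0.6291)
   = [0.570991 + 0.015306] / 0.101762 = 5.761443
d₂ = d₁ − σ√T = 5.761443 − 0.101762 = 5.659681
N(d₁) = 1.000000,  N(d₂) = 1.000000,  e^(−rT) = 0.989923
E₀ = V₀·N(d₁) − D·e^(−rT)·N(d₂)
   = 81.5427·1.000000 − 46.0688·0.989923·1.000000 = 35.938153
B₀ = V₀ − E₀ = 81.5427 − 35.938153 = 45.604547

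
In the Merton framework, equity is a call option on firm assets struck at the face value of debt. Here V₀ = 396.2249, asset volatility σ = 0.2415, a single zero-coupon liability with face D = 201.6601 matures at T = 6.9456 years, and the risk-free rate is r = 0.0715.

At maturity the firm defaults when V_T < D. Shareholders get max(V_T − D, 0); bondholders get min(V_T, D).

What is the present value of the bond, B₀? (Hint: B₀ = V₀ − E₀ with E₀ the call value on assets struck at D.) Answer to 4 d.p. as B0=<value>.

B0=120.9932

d₁ = [ln(V₀/D) + (r + σ²/2)T] / (σ√T)
   = [ln(396.2249/201.6601) + (0.0715 + 0.5·0.2415²)·6.9456] / (0.2415·√6.9456)
   = [0.675398 + 0.699152] / 0.636461 = 2.159676
d₂ = d₁ − σ√T = 2.159676 − 0.636461 = 1.523215
N(d₁) = 0.984601,  N(d₂) = 0.936148,  e^(−rT) = 0.608590
E₀ = V₀·N(d₁) − D·e^(−rT)·N(d₂)
   = 396.2249·0.984601 − 201.6601·0.608590·0.936148 = 275.231662
B₀ = V₀ − E₀ = 396.2249 − 275.231662 = 120.993238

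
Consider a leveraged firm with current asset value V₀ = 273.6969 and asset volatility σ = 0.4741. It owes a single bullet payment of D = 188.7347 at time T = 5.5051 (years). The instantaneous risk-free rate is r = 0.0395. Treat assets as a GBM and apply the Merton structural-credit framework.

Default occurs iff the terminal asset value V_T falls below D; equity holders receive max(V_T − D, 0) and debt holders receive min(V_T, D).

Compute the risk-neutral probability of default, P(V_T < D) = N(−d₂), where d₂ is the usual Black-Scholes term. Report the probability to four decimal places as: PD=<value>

d₁ = [ln(V₀/D) + (r + σ²/2)T] / (σ√T)
   = [ln(273.6969/188.7347) + (0.0395 + 0.5·0.4741²)·5.5051] / (0.4741·√5.5051)
   = [0.371679 + 0.836144] / 1.112378 = 1.085803
d₂ = d₁ − σ√T = 1.085803 − 1.112378 = -0.026576
risk-neutral PD = N(−d₂) = N(0.026576) = 0.510601

PD=0.5106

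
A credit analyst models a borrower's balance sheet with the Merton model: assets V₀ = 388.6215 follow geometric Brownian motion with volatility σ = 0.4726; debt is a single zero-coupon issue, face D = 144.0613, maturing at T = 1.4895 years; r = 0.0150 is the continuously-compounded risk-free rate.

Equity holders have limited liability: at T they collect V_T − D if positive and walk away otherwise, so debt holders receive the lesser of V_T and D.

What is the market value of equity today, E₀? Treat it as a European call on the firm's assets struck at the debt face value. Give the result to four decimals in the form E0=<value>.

E0=249.8103

d₁ = [ln(V₀/D) + (r + σ²/2)T] / (σ√T)
   = [ln(388.6215/144.0613) + (0.0150 + 0.5·0.4726²)·1.4895] / (0.4726·√1.4895)
   = [0.992367 + 0.188683] / 0.576785 = 2.047643
d₂ = d₁ − σ√T = 2.047643 − 0.576785 = 1.470858
N(d₁) = 0.979703,  N(d₂) = 0.929335,  e^(−rT) = 0.977905
E₀ = V₀·N(d₁) − D·e^(−rT)·N(d₂)
   = 388.6215·0.979703 − 144.0613·0.977905·0.929335 = 249.810288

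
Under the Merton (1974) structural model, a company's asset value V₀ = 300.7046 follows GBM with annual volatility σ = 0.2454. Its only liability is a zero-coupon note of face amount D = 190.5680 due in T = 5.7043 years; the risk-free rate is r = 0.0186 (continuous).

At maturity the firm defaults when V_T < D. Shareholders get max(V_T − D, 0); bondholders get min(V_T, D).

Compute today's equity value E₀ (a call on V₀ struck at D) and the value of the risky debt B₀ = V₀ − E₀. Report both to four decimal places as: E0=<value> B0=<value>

d₁ = [ln(V₀/D) + (r + σ²/2)T] / (σ√T)
   = [ln(300.7046/190.5680) + (0.0186 + 0.5·0.2454²)·5.7043] / (0.2454·√5.7043)
   = [0.456119 + 0.277860] / 0.586105 = 1.252299
d₂ = d₁ − σ√T = 1.252299 − 0.586105 = 0.666193
N(d₁) = 0.894769,  N(d₂) = 0.747356,  e^(−rT) = 0.899335
E₀ = V₀·N(d₁) − D·e^(−rT)·N(d₂)
   = 300.7046·0.894769 − 190.5680·0.899335·0.747356 = 140.976086
B₀ = V₀ − E₀ = 300.7046 − 140.976086 = 159.728514

E0=140.9761 B0=159.7285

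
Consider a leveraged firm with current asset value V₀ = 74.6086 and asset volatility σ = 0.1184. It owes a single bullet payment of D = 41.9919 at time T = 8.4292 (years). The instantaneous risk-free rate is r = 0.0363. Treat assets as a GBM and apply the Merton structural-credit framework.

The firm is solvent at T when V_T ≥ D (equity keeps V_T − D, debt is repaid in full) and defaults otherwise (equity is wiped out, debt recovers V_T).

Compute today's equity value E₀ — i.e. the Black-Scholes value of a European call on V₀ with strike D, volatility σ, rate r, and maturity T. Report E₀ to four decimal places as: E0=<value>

d₁ = [ln(V₀/D) + (r + σ²/2)T] / (σ√T)
   = [ln(74.6086/41.9919) + (0.0363 + 0.5·0.1184²)·8.4292] / (0.1184·√8.4292)
   = [0.574779 + 0.365063] / 0.343752 = 2.734071
d₂ = d₁ − σ√T = 2.734071 − 0.343752 = 2.390319
N(d₁) = 0.996872,  N(d₂) = 0.991583,  e^(−rT) = 0.736401
E₀ = V₀·N(d₁) − D·e^(−rT)·N(d₂)
   = 74.6086·0.996872 − 41.9919·0.736401·0.991583 = 43.712618

E0=43.7126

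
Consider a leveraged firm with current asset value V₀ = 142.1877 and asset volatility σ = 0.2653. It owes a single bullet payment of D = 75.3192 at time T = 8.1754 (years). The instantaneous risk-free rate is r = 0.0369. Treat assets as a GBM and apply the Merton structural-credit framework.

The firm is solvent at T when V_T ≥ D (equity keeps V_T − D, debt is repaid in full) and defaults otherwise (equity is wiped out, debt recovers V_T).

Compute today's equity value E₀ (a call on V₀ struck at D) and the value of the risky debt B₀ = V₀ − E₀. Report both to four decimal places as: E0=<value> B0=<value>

d₁ = [ln(V₀/D) + (r + σ²/2)T] / (σ√T)
   = [ln(142.1877/75.3192) + (0.0369 + 0.5·0.2653²)·8.1754] / (0.2653·√8.1754)
   = [0.635413 + 0.589381] / 0.758563 = 1.614624
d₂ = d₁ − σ√T = 1.614624 − 0.758563 = 0.856061
N(d₁) = 0.946804,  N(d₂) = 0.804018,  e^(−rT) = 0.739580
E₀ = V₀·N(d₁) − D·e^(−rT)·N(d₂)
   = 142.1877·0.946804 − 75.3192·0.739580·0.804018 = 89.836371
B₀ = V₀ − E₀ = 142.1877 − 89.836371 = 52.351329

E0=89.8364 B0=52.3513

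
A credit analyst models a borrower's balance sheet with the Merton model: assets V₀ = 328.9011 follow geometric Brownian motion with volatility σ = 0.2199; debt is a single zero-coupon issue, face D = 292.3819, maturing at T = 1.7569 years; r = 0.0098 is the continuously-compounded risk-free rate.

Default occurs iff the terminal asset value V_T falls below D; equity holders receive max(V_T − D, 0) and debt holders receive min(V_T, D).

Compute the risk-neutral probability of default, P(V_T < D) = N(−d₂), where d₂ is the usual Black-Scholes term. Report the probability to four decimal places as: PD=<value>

PD=0.3756

d₁ = [ln(V₀/D) + (r + σ²/2)T] / (σ√T)
   = [ln(328.9011/292.3819) + (0.0098 + 0.5·0.2199²)·1.7569] / (0.2199·√1.7569)
   = [0.117696 + 0.059696] / 0.291473 = 0.608605
d₂ = d₁ − σ√T = 0.608605 − 0.291473 = 0.317132
risk-neutral PD = N(−d₂) = N(-0.317132) = 0.375572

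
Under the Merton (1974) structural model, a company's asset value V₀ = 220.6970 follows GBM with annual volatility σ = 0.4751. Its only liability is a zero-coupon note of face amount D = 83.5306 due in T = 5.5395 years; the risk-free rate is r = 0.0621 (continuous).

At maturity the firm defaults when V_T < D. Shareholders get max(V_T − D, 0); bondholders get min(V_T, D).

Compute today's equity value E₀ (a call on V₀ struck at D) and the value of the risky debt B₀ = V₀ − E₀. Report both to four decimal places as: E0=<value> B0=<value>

d₁ = [ln(V₀/D) + (r + σ²/2)T] / (σ√T)
   = [ln(220.6970/83.5306) + (0.0621 + 0.5·0.4751²)·5.5395] / (0.4751·√5.5395)
   = [0.971578 + 0.969191] / 1.118202 = 1.735615
d₂ = d₁ − σ√T = 1.735615 − 1.118202 = 0.617413
N(d₁) = 0.958684,  N(d₂) = 0.731519,  e^(−rT) = 0.708927
E₀ = V₀·N(d₁) − D·e^(−rT)·N(d₂)
   = 220.6970·0.958684 − 83.5306·0.708927·0.731519 = 168.260281
B₀ = V₀ − E₀ = 220.6970 − 168.260281 = 52.436719

E0=168.2603 B0=52.4367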